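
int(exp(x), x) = exp(x) + C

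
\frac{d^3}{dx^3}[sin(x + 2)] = -cos(x + 2)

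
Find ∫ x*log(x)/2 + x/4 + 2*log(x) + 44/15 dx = x*(15*(x + 8)*log(x) + 56)/60 + C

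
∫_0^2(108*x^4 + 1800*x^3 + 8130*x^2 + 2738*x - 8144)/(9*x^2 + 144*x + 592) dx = -log(37) + log(229/4) + 20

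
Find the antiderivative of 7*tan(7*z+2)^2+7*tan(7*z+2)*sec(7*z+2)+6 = -z + tan(7*z + 2) + sec(7*z + 2) + C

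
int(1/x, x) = log(x) + C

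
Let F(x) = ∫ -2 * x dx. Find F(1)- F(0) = -1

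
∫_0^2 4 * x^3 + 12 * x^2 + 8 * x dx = 64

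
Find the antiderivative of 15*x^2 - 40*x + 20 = 5*x^3 - 20*x^2 + 20*x + C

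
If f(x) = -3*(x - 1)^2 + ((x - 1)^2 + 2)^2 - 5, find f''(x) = 12*x^2 - 24*x + 14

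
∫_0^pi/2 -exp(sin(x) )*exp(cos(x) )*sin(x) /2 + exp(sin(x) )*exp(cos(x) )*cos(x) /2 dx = 0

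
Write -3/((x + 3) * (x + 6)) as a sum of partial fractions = 1/(x + 6) - 1/(x + 3)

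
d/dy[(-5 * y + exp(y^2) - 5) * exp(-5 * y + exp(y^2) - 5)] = (-10*y^2*exp(y^2) + 2*y*exp(2*y^2) - 8*y*exp(y^2) + 25*y - 5*exp(y^2) + 20)*exp(-5*y + exp(y^2) - 5)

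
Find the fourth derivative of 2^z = 2^z*log(2)^4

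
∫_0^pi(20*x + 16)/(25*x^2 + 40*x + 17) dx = -2*log(17)/5 + 2*log(1 + (-5*pi - 4)^2)/5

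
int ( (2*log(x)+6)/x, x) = (log(x) + 3)^2 + C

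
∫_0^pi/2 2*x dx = pi^2/4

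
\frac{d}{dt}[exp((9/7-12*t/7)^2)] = 288*t*exp(144*t^2/49 - 216*t/49 + 81/49)/49 - 216*exp(144*t^2/49 - 216*t/49 + 81/49)/49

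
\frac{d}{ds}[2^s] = 2^s*log(2)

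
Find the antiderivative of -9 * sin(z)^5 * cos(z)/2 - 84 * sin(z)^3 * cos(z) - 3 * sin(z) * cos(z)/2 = -3*sin(z)^6/4 - 21*sin(z)^4 - 3*sin(z)^2/4 + C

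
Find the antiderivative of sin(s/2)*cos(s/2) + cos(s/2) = (sin(s/2) + 1)^2 + C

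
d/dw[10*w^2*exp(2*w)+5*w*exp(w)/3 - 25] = 20*w^2*exp(2*w) + 20*w*exp(2*w) + 5*w*exp(w)/3 + 5*exp(w)/3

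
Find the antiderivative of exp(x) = exp(x) + C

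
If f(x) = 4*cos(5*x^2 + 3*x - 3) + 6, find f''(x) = -400*x^2*cos(5*x^2 + 3*x - 3) - 240*x*cos(5*x^2 + 3*x - 3) - 40*sin(5*x^2 + 3*x - 3) - 36*cos(5*x^2 + 3*x - 3)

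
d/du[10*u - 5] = 10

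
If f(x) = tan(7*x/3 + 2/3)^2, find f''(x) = 98*tan(7*x/3 + 2/3)^4/3 + 392*tan(7*x/3 + 2/3)^2/9 + 98/9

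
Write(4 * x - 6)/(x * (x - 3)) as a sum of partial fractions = 2/(x - 3) + 2/x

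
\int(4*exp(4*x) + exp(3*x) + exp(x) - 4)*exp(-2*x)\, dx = 8*sinh(x)^2 + 2*sinh(x) + C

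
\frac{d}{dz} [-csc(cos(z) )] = -sin(z)*cot(cos(z))*csc(cos(z))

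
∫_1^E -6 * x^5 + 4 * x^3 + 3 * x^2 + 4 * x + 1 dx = (E + exp(3))*(-exp(3) + 1 + 2*E) - 4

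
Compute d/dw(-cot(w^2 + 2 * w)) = 2*(w + 1)/sin(w*(w + 2))^2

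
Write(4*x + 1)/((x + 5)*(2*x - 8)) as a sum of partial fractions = 19/(18*(x + 5)) + 17/(18*(x - 4))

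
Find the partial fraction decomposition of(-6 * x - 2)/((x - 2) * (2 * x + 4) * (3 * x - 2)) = 27/(32*(3*x - 2)) + 5/(32*(x + 2)) - 7/(16*(x - 2))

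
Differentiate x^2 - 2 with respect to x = 2*x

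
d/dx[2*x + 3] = 2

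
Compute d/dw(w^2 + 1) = 2*w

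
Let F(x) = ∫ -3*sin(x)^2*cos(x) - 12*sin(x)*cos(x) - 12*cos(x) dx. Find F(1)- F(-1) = -51*sin(1)/2 + sin(3)/2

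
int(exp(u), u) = exp(u) + C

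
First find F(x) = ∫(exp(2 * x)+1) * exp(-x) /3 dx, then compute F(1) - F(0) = -exp(-1)/3 + E/3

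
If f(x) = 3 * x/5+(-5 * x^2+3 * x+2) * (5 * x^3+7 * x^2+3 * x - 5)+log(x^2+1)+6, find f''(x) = (-500*x^7 - 240*x^6 - 904*x^5 - 384*x^4 - 308*x^3 - 50*x^2 + 96*x + 98)/(x^4 + 2*x^2 + 1)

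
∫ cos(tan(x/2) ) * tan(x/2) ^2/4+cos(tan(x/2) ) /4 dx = sin(tan(x/2))/2 + C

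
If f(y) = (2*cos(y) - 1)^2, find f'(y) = 4*sin(y) - 4*sin(2*y)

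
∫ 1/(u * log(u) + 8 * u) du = log(log(u)/2 + 4) + C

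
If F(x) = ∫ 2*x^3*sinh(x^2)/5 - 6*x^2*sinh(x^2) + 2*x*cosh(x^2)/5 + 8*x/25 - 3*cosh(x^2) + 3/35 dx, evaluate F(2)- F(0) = 142/175 - 26*cosh(4)/5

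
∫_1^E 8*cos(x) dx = -8*sin(1) + 8*sin(E)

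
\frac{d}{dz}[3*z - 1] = 3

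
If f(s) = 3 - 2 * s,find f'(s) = -2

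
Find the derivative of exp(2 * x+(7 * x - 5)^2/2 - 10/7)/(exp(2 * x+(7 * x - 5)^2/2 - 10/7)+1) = (49*x*exp(49*x^2/2 - 33*x + 155/14) - 33*exp(49*x^2/2 - 33*x + 155/14))/(1 + 2*exp(155/14)*exp(-33*x)*exp(49*x^2/2) + exp(155/7)*exp(-66*x)*exp(49*x^2))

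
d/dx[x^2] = 2*x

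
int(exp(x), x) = exp(x) + C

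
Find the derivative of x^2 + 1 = 2*x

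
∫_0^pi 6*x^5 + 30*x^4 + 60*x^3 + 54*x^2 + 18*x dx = (-1 + (1 + pi)^3)^2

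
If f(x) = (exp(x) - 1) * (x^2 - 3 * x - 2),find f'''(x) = x^2*exp(x) + 3*x*exp(x) - 5*exp(x)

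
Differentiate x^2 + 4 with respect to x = 2*x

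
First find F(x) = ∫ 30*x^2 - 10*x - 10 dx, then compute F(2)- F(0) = 40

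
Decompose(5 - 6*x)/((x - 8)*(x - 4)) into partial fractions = 19/(4*(x - 4)) - 43/(4*(x - 8))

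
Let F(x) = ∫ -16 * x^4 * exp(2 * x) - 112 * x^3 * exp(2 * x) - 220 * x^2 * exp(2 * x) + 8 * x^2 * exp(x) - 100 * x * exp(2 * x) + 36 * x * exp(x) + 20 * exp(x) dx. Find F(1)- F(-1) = -98*exp(2) + 18*exp(-2) + 12*exp(-1) + 28*E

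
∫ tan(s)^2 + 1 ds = tan(s) + C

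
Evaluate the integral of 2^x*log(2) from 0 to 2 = 3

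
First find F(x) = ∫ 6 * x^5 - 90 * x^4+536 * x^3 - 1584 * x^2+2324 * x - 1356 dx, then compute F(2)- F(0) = -656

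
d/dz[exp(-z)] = -exp(-z)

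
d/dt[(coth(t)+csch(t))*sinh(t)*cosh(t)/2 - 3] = sinh(t)/2 + sinh(2*t)/2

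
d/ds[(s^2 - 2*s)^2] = 4*s^3 - 12*s^2 + 8*s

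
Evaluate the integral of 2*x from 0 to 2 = 4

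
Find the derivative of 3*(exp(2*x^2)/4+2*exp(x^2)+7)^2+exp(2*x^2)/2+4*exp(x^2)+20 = 3*x*exp(4*x^2)/2 + 18*x*exp(3*x^2) + 92*x*exp(2*x^2) + 176*x*exp(x^2)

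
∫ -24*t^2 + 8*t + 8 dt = -8*t^3 + 4*t^2 + 8*t + C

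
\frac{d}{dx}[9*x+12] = 9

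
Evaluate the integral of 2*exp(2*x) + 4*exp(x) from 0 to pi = -9 + (2 + exp(pi))^2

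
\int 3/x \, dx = 3*log(x) + C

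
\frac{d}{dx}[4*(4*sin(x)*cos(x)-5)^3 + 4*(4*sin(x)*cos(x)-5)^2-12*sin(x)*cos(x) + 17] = -192*(1 - cos(2*x))^2*cos(2*x) - 448*sin(4*x) + 1412*cos(2*x) - 192*cos(4*x) - 192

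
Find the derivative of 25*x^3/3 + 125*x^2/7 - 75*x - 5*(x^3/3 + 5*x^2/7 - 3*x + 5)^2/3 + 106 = -10*x^5/9 - 250*x^4/63 + 1460*x^3/147 + 625*x^2/21 - 380*x/21 - 25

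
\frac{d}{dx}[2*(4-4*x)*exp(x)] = -8*x*exp(x)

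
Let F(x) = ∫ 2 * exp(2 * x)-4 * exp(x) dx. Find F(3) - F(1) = -(-2 + E)^2 + (-2 + exp(3))^2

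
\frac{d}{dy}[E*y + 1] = E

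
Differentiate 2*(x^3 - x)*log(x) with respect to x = 6*x^2*log(x) + 2*x^2 - 2*log(x) - 2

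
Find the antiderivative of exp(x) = exp(x) + C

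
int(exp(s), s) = exp(s) + C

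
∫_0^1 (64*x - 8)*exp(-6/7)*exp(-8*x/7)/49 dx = -2*exp(-2) + 6*exp(-6/7)/7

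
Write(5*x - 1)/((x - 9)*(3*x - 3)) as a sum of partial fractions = -1/(6*(x - 1)) + 11/(6*(x - 9))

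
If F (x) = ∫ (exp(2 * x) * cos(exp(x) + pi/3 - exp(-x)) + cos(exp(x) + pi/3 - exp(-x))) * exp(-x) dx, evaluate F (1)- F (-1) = sin(E - exp(-1))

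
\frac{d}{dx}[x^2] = 2*x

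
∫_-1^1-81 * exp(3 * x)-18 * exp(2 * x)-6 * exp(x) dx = -27*exp(3) - 9*exp(2) - 6*E + 9*exp(-2) + 27*exp(-3) + 6*exp(-1)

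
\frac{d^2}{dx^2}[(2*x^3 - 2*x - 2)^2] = 120*x^4 - 96*x^2 - 48*x + 8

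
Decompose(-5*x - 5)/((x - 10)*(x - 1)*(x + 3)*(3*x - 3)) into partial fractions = -5/(312*(x + 3)) + 65/(1944*(x - 1)) + 5/(54*(x - 1)^2) - 55/(3159*(x - 10))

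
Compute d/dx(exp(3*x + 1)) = 3*exp(3*x + 1)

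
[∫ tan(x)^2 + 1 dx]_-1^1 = 2*tan(1)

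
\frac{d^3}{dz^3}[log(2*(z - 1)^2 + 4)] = (4*z^3 - 12*z^2 - 12*z + 20)/(z^6 - 6*z^5 + 21*z^4 - 44*z^3 + 63*z^2 - 54*z + 27)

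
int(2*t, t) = t^2 + C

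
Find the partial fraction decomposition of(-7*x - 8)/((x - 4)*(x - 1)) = 5/(x - 1) - 12/(x - 4)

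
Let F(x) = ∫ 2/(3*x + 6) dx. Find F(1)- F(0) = -2*log(2)/3 + 2*log(3)/3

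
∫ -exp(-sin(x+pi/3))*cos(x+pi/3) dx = exp(-sin(x + pi/3)) + C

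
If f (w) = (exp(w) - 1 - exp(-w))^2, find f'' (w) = (4*exp(4*w) - 2*exp(3*w) + 2*exp(w) + 4)*exp(-2*w)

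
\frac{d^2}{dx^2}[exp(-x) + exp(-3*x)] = (exp(2*x) + 9)*exp(-3*x)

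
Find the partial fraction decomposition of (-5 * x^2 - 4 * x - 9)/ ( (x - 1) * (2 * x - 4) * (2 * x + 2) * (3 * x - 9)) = 5/(144*(x + 1)) - 3/(8*(x - 1)) + 37/(36*(x - 2)) - 11/(16*(x - 3))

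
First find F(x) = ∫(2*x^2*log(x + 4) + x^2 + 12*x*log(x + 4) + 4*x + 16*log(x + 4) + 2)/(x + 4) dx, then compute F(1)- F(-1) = log(3) + 7*log(5)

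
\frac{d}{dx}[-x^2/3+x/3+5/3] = 1/3 - 2*x/3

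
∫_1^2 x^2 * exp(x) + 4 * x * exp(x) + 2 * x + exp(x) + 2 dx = -2*E + 5 + 7*exp(2)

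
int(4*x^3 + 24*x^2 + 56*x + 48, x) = x^4 + 8*x^3 + 28*x^2 + 48*x + C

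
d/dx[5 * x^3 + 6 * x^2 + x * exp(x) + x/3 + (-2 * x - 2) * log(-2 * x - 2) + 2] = 15*x^2 + x*exp(x) + 12*x + exp(x) - 2*log(-x - 1) - 5/3 - 2*log(2)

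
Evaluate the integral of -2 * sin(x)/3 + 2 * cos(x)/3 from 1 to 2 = 2*sqrt(2)*(-sin(pi/4 + 1) + sin(pi/4 + 2))/3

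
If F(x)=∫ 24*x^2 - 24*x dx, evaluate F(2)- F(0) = 16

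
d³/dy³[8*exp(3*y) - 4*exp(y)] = 216*exp(3*y) - 4*exp(y)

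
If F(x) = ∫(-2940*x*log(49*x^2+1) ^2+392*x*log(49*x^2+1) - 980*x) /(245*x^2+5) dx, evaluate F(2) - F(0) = -2*log(197)^3 - 2*log(197) + 2*log(197)^2/5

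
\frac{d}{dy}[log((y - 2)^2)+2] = 2/(y - 2)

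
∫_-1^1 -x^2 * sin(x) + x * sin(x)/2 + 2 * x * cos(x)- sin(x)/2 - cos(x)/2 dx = -cos(1)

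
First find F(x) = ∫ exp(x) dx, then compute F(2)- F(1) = -E + exp(2)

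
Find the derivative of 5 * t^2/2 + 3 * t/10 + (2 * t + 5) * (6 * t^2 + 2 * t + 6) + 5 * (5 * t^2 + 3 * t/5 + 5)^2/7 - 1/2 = 500*t^3/7 + 342*t^2/7 + 5073*t/35 + 1861/70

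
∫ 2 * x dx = x^2 + C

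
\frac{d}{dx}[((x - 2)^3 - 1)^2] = 6*x^5 - 60*x^4 + 240*x^3 - 486*x^2 + 504*x - 216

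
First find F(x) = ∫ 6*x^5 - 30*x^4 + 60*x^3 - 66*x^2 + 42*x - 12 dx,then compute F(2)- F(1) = -1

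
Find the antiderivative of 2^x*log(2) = 2^x + C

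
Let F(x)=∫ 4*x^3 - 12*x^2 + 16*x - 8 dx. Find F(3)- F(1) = 24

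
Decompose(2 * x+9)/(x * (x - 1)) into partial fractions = 11/(x - 1) - 9/x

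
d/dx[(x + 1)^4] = 4*x^3 + 12*x^2 + 12*x + 4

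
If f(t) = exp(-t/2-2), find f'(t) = -exp(-t/2 - 2)/2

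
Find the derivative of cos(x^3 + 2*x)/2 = -(3*x^2/2 + 1)*sin(x*(x^2 + 2))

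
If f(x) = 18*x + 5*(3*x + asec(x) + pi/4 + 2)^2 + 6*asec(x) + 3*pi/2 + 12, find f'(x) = (180*x^3*sqrt(1 - 1/x^2) + 60*x^2*sqrt(1 - 1/x^2)*asec(x) + 15*pi*x^2*sqrt(1 - 1/x^2) + 156*x^2*sqrt(1 - 1/x^2) + 60*x + 20*asec(x) + 5*pi + 52)/(2*x^2*sqrt(1 - 1/x^2))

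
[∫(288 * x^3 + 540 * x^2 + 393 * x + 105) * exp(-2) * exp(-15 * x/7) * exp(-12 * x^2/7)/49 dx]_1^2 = -92*exp(-92/7)/7 + 41*exp(-41/7)/7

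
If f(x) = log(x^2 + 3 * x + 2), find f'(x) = (2*x + 3)/(x^2 + 3*x + 2)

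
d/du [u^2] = 2*u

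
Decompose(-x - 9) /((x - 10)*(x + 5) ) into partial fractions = 4/(15*(x + 5)) - 19/(15*(x - 10))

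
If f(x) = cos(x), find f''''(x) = cos(x)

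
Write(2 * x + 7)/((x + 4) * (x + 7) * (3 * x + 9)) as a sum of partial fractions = -7/(36*(x + 7)) + 1/(9*(x + 4)) + 1/(12*(x + 3))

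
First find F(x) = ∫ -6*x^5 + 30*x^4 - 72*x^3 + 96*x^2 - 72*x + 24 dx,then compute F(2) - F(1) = -7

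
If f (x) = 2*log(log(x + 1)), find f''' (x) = (4*log(x + 1)^2 + 6*log(x + 1) + 4)/(x^3*log(x + 1)^3 + 3*x^2*log(x + 1)^3 + 3*x*log(x + 1)^3 + log(x + 1)^3)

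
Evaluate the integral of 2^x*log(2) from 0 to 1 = 1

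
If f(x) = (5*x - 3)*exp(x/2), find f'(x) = 5*x*exp(x/2)/2 + 7*exp(x/2)/2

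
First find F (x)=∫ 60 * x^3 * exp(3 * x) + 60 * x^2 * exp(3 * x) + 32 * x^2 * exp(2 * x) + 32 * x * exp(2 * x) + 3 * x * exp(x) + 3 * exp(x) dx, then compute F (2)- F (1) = -20*exp(3) - 10*exp(2) - 3*E + 64*exp(4) + 160*exp(6)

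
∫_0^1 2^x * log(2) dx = 1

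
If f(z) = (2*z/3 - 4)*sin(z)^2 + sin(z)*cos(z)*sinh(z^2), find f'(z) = z*sin(2*z)*cosh(z^2) + 2*z*sin(2*z)/3 - 4*sin(2*z) + cos(2*z)*sinh(z^2) - cos(2*z)/3 + 1/3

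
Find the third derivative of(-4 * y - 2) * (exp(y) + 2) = -4*y*exp(y) - 14*exp(y)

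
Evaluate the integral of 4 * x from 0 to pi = 2*pi^2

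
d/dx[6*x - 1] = 6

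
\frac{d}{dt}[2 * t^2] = 4*t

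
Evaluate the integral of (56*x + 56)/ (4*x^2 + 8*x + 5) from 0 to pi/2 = -7*log(5) + 7*log(1 + (-pi - 2)^2)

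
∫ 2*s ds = s^2 + C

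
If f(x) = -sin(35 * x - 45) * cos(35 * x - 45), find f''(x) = 2450*sin(70*x - 90)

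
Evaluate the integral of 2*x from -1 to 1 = 0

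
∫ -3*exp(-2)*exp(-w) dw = 3*exp(-w - 2) + C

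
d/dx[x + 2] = 1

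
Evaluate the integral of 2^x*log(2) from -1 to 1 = 3/2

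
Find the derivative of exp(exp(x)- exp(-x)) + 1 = (exp(exp(x) - exp(-x)) + exp(2*x + exp(x) - exp(-x)))*exp(-x)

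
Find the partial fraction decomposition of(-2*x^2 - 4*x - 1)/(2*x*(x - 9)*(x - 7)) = 127/(28*(x - 7)) - 199/(36*(x - 9)) - 1/(126*x)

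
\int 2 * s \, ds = s^2 + C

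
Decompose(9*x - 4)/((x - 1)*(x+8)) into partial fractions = 76/(9*(x + 8)) + 5/(9*(x - 1))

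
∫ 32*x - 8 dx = 16*x^2 - 8*x + C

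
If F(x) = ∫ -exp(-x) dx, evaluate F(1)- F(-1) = -E + exp(-1)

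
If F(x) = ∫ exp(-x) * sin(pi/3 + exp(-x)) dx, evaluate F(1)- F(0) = cos(exp(-1) + pi/3) - cos(1 + pi/3)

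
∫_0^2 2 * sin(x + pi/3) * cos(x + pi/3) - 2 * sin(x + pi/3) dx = 2*cos(pi/3 + 2) - 5/4 + sin(pi/6 + 4)/2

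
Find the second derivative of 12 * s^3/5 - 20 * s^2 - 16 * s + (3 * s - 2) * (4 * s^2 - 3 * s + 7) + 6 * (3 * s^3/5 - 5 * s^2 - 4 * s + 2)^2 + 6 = 324*s^4/5 - 720*s^3 + 7272*s^2/5 + 8064*s/5 - 122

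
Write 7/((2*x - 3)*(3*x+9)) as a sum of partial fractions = 14/(27*(2*x - 3)) - 7/(27*(x + 3))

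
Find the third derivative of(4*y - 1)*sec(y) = (-4*y*sin(y)/cos(y) + 24*y*sin(y)/cos(y)^3 + sin(y)/cos(y) - 6*sin(y)/cos(y)^3 - 12 + 24/cos(y)^2)/cos(y)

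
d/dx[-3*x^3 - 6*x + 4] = -9*x^2 - 6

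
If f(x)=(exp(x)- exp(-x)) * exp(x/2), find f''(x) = (9*exp(5*x/2) - exp(x/2))*exp(-x)/4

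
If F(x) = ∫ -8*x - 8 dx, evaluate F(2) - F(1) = -20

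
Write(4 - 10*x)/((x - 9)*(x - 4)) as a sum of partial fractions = 36/(5*(x - 4)) - 86/(5*(x - 9))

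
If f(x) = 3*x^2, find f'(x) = 6*x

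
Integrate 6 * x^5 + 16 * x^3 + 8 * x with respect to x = x^6 + 4*x^4 + 4*x^2 + C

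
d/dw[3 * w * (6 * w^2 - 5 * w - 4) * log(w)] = 54*w^2*log(w) + 18*w^2 - 30*w*log(w) - 15*w - 12*log(w) - 12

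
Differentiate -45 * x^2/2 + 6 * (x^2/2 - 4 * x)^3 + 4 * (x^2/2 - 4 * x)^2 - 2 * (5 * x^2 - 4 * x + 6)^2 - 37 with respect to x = 9*x^5/2 - 90*x^4 + 380*x^3 - 960*x^2 - 221*x + 96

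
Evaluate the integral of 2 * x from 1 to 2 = 3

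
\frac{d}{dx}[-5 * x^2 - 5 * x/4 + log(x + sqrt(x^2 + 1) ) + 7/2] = (-40*x^3 - 40*x^2*sqrt(x^2 + 1) - 5*x^2 - 5*x*sqrt(x^2 + 1) - 36*x + 4*sqrt(x^2 + 1) - 5)/(4*x^2 + 4*x*sqrt(x^2 + 1) + 4)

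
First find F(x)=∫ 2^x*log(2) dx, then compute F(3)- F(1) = 6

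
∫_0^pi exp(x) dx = -1 + exp(pi)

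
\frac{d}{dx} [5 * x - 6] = 5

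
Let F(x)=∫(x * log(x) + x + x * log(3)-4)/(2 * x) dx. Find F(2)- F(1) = -log(6) + 3*log(3)/2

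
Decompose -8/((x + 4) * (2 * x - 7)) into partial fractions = -16/(15*(2*x - 7)) + 8/(15*(x + 4))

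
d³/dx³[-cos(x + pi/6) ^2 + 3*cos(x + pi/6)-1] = 3*sin(x + pi/6) - 4*sin(2*x + pi/3)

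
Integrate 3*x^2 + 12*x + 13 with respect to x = x^3 + 6*x^2 + 13*x + C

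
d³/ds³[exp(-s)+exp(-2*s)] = (-exp(s) - 8)*exp(-2*s)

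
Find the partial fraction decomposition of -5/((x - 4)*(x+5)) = 5/(9*(x + 5)) - 5/(9*(x - 4))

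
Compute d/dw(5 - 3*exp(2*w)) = -6*exp(2*w)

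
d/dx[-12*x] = -12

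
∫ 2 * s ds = s^2 + C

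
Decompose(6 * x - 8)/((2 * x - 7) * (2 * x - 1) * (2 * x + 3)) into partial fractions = -17/(40*(2*x + 3)) + 5/(24*(2*x - 1)) + 13/(60*(2*x - 7))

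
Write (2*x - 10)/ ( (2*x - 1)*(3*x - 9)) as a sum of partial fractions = 6/(5*(2*x - 1)) - 4/(15*(x - 3))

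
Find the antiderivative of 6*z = 3*z^2 + C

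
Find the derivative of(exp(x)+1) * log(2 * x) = (x*exp(x)*log(x) + x*exp(x)*log(2) + exp(x) + 1)/x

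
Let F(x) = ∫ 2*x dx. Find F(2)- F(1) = 3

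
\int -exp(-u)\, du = exp(-u) + C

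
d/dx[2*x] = 2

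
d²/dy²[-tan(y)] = -2*sin(y)/cos(y)^3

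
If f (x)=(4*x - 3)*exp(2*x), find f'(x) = 8*x*exp(2*x) - 2*exp(2*x)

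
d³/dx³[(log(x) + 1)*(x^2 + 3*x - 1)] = (2*x^2 - 3*x - 2)/x^3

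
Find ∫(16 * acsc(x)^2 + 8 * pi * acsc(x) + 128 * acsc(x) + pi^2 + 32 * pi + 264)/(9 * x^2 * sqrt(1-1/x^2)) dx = -(4*acsc(x) + pi + 18)^3/108 + (4*acsc(x) + pi + 18)^2/18 - 4*acsc(x)/3 + C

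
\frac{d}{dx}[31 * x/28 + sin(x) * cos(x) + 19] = cos(2*x) + 31/28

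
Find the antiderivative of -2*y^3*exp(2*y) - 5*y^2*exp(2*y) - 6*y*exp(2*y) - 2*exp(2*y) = -y*(y^2 + y + 2)*exp(2*y) + C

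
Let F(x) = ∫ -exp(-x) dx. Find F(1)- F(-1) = -E + exp(-1)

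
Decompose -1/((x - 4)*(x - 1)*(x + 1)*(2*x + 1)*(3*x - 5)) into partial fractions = 81/(1456*(3*x - 5)) + 16/(351*(2*x + 1)) - 1/(80*(x + 1)) - 1/(36*(x - 1)) - 1/(945*(x - 4))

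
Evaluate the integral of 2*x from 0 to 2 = 4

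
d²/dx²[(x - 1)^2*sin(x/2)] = -x^2*sin(x/2)/4 + x*sin(x/2)/2 + 2*x*cos(x/2) + 7*sin(x/2)/4 - 2*cos(x/2)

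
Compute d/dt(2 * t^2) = 4*t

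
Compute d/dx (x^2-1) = 2*x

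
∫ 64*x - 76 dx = 32*x^2 - 76*x + C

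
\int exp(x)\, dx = exp(x) + C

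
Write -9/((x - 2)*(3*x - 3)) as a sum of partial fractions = 3/(x - 1) - 3/(x - 2)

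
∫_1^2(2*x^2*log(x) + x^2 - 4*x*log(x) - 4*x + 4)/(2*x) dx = 0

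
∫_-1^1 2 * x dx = 0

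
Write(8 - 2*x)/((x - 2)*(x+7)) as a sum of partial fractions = -22/(9*(x + 7)) + 4/(9*(x - 2))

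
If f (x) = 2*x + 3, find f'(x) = 2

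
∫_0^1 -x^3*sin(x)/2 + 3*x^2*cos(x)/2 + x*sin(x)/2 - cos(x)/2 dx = 0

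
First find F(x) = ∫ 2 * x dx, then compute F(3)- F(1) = 8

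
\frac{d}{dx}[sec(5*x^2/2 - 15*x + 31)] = 5*x*tan(5*x^2/2 - 15*x + 31)*sec(5*x^2/2 - 15*x + 31) - 15*tan(5*x^2/2 - 15*x + 31)*sec(5*x^2/2 - 15*x + 31)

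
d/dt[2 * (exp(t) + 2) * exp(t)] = 4*exp(2*t) + 4*exp(t)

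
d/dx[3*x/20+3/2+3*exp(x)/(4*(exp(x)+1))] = (3*exp(2*x) + 21*exp(x) + 3)/(20*exp(2*x) + 40*exp(x) + 20)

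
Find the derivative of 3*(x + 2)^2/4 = 3*x/2 + 3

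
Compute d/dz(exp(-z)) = -exp(-z)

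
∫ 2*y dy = y^2 + C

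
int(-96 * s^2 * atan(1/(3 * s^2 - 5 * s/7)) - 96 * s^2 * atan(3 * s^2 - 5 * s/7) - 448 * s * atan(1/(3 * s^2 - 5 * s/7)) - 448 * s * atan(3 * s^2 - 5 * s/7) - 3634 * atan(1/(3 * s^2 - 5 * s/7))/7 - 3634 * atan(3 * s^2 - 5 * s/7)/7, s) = (atan(7/(s*(21*s - 5))) + atan(s*(21*s - 5)/7))*(6*s - 28*(2*s + 5)^3 + 28*(2*s + 5)^2 + 15)/7 + C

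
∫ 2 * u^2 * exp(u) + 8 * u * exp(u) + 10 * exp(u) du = 2*((u + 1)^2 + 2)*exp(u) + C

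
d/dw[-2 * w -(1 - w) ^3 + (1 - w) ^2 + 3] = 3*w^2 - 4*w - 1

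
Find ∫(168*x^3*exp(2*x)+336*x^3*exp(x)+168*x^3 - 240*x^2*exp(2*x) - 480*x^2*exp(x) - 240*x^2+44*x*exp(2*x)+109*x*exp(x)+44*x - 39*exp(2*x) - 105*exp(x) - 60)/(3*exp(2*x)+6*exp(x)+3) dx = (2*x*(x - 2)*(exp(x) + 1)*(21*x^2 + 2*x + 15) + 3*(7*x - 2)*exp(x))/(3*(exp(x) + 1)) + C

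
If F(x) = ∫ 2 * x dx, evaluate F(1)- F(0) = 1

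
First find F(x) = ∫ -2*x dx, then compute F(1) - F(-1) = 0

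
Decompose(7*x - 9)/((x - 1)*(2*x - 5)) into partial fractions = 17/(3*(2*x - 5)) + 2/(3*(x - 1))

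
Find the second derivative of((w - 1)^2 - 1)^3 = 30*w^4 - 120*w^3 + 144*w^2 - 48*w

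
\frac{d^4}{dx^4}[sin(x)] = sin(x)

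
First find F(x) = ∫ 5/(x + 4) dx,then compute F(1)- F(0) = -5*log(4) + 5*log(5)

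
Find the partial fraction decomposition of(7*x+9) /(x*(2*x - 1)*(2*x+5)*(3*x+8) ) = 261/(152*(3*x + 8)) - 17/(15*(2*x + 5)) + 25/(57*(2*x - 1)) - 9/(40*x)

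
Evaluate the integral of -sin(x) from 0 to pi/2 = -1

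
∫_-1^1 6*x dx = 0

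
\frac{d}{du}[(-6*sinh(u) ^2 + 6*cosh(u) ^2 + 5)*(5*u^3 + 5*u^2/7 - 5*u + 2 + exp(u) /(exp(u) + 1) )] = (1155*u^2*exp(2*u) + 2310*u^2*exp(u) + 1155*u^2 + 110*u*exp(2*u) + 220*u*exp(u) + 110*u - 385*exp(2*u) - 693*exp(u) - 385)/(7*exp(2*u) + 14*exp(u) + 7)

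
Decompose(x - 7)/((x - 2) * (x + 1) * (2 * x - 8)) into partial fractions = -4/(15*(x + 1)) + 5/(12*(x - 2)) - 3/(20*(x - 4))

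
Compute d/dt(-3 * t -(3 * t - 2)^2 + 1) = 9 - 18*t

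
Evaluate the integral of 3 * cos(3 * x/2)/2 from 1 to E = -sin(3/2) + sin(3*E/2)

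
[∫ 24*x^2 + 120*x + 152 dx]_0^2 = 608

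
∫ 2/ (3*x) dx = 2*log(x)/3 + C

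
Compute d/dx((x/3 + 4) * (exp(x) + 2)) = x*exp(x)/3 + 13*exp(x)/3 + 2/3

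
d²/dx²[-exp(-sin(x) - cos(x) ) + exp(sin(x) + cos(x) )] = (-sqrt(2)*exp(2*sin(x) + 2*cos(x))*sin(x + pi/4) - exp(2*sin(x))*exp(2*cos(x))*sin(2*x) + exp(2*sin(x))*exp(2*cos(x)) + sin(2*x) - sqrt(2)*sin(x + pi/4) - 1)*exp(-sqrt(2)*sin(x + pi/4))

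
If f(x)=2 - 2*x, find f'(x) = -2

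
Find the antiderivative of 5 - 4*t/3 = -2*t^2/3 + 5*t + C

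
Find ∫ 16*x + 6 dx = 8*x^2 + 6*x + C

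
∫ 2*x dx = x^2 + C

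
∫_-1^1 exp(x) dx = E - exp(-1)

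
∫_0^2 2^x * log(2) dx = 3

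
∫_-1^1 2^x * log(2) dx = 3/2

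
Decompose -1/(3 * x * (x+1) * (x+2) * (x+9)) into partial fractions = 1/(1512*(x + 9)) - 1/(42*(x + 2)) + 1/(24*(x + 1)) - 1/(54*x)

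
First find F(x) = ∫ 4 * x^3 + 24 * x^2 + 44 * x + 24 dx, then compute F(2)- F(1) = 161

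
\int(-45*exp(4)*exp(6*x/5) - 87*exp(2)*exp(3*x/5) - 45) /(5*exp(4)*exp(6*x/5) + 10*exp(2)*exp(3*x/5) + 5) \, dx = (-3*(3*x - 5)*(exp(3*x/5 + 2) + 1) + exp(3*x/5 + 2))/(exp(3*x/5 + 2) + 1) + C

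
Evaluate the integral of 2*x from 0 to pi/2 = pi^2/4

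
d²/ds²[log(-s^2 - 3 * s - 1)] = (-2*s^2 - 6*s - 7)/(s^4 + 6*s^3 + 11*s^2 + 6*s + 1)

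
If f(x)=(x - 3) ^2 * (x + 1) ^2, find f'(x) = 4*x^3 - 12*x^2 - 4*x + 12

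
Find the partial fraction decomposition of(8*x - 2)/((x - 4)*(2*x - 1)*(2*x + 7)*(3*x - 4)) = -117/(580*(3*x - 4)) + 1/(29*(2*x + 7)) + 1/(35*(2*x - 1)) + 1/(28*(x - 4))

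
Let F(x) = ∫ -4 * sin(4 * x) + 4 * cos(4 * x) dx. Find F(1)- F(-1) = 2*sin(4)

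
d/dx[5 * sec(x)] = 5*tan(x)*sec(x)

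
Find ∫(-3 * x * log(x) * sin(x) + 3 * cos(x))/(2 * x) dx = 3*log(x)*cos(x)/2 + C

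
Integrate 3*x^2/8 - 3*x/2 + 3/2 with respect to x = x^3/8 - 3*x^2/4 + 3*x/2 + C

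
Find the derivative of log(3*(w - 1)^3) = 3/(w - 1)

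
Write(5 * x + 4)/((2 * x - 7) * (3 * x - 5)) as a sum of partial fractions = -37/(11*(3*x - 5)) + 43/(11*(2*x - 7))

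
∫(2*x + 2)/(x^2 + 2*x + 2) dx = log((x + 1)^2 + 1) + C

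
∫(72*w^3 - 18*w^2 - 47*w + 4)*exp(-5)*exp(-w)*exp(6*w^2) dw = (6*w^2 - w - 5)*exp(6*w^2 - w - 5) + C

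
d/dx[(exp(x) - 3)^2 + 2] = 2*exp(2*x) - 6*exp(x)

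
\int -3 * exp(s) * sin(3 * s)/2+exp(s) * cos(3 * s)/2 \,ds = exp(s)*cos(3*s)/2 + C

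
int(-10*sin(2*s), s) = 5*cos(2*s) + C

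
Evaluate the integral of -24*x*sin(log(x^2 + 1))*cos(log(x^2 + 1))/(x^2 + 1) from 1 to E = -6*sin(log(1 + exp(2)))^2 + 6*sin(log(2))^2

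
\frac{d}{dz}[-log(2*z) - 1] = -1/z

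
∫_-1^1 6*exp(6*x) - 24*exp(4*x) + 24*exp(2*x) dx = -(-2 + exp(-2))^3 + (-2 + exp(2))^3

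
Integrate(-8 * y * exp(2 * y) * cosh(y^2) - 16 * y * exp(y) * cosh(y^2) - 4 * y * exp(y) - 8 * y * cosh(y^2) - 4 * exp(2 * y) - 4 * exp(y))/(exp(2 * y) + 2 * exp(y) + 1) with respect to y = -(4*y*exp(y) + 4*(exp(y) + 1)*sinh(y^2))/(exp(y) + 1) + C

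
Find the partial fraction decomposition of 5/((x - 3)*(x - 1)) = -5/(2*(x - 1)) + 5/(2*(x - 3))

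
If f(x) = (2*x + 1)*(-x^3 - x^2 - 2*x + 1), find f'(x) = -8*x^3 - 9*x^2 - 10*x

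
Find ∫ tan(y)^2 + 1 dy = tan(y) + C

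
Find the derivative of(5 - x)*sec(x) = -x*tan(x)*sec(x) + 5*tan(x)*sec(x) - sec(x)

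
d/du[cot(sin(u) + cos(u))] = -sqrt(2)*cos(u + pi/4)/sin(sqrt(2)*sin(u + pi/4))^2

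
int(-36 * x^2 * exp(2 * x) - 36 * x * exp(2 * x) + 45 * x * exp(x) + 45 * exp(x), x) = -(3*x*exp(x) - 5)*(6*x*exp(x) - 5) + C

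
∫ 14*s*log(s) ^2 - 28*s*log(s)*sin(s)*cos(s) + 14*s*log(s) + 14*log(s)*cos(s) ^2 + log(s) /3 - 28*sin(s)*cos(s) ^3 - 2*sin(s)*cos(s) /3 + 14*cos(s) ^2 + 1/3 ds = s*log(s)/3 + 7*(s*log(s) + cos(s)^2)^2 + cos(s)^2/3 + C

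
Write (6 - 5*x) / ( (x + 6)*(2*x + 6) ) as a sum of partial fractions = -6/(x + 6) + 7/(2*(x + 3))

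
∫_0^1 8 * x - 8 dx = -4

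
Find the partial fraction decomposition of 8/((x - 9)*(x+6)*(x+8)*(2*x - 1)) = -64/(3757*(2*x - 1)) - 4/(289*(x + 8)) + 4/(195*(x + 6)) + 8/(4335*(x - 9))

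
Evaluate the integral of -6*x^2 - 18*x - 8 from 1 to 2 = -49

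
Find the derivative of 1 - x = -1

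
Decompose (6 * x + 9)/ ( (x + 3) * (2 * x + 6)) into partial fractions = 3/(x + 3) - 9/(2*(x + 3)^2)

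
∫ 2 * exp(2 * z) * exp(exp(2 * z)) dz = exp(exp(2*z)) + C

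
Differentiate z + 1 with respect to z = 1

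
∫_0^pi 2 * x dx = pi^2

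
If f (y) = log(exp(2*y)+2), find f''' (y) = (-16*exp(4*y) + 32*exp(2*y))/(exp(6*y) + 6*exp(4*y) + 12*exp(2*y) + 8)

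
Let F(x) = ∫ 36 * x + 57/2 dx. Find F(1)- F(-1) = 57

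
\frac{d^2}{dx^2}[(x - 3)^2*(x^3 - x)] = 20*x^3 - 72*x^2 + 48*x + 12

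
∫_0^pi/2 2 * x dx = pi^2/4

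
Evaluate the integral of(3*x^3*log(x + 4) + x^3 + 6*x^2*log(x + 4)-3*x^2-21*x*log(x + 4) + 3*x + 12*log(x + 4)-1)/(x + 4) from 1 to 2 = log(6)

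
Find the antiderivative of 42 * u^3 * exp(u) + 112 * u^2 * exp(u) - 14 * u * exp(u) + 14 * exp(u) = 14*u*(3*u^2 - u + 1)*exp(u) + C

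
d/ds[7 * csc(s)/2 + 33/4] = -7*cot(s)*csc(s)/2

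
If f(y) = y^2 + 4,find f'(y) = 2*y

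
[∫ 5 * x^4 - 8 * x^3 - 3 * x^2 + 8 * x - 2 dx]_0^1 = 0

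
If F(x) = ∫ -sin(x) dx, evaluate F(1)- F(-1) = 0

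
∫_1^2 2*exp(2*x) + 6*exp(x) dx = -(E + 3)^2 + (3 + exp(2))^2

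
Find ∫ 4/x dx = 4*log(x) + C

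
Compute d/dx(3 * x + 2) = 3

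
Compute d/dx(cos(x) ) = -sin(x)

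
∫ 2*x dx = x^2 + C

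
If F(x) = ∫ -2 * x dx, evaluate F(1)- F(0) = -1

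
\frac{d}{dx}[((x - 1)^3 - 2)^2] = 6*x^5 - 30*x^4 + 60*x^3 - 72*x^2 + 54*x - 18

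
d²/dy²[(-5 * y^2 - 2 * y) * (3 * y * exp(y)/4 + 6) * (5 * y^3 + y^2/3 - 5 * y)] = -75*y^6*exp(y)/4 - 935*y^5*exp(y)/4 - 2527*y^4*exp(y)/4 - 43*y^3*exp(y)/2 - 3000*y^3 + 264*y^2*exp(y) - 840*y^2 + 45*y*exp(y) + 876*y + 120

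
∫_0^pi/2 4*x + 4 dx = -2 + 2*(1 + pi/2)^2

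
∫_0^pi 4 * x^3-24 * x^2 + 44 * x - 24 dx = -9 + (-1 + (-2 + pi)^2)^2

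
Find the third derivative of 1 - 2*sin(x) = 2*cos(x)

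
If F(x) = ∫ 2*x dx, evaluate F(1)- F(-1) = 0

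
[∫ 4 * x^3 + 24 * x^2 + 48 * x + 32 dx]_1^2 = 175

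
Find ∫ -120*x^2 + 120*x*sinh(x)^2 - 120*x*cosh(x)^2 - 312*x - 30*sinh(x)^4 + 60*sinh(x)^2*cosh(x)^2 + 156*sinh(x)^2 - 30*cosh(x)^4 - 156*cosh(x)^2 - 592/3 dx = -40*x^3 - 216*x^2 - 1150*x/3 + C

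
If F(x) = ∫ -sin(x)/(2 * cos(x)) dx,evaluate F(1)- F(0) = log(cos(1))/2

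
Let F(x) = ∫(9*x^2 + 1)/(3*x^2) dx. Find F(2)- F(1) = 19/6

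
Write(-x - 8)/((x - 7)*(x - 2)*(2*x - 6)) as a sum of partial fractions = -1/(x - 2) + 11/(8*(x - 3)) - 3/(8*(x - 7))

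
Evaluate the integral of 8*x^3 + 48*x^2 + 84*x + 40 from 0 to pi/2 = -2*(pi/2 + 2)^2 - 10 + 2*(-1 + (pi/2 + 2)^2)^2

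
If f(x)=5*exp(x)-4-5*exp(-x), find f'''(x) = (5*exp(2*x) + 5)*exp(-x)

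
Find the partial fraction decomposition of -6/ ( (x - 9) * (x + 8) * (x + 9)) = -1/(3*(x + 9)) + 6/(17*(x + 8)) - 1/(51*(x - 9))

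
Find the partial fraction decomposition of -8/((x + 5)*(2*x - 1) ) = -16/(11*(2*x - 1)) + 8/(11*(x + 5))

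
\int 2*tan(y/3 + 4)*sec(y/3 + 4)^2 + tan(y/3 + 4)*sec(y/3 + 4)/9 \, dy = (9*sec(y/3 + 4) + 1)*sec(y/3 + 4)/3 + C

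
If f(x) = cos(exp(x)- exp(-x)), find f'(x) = -(exp(2*x) + 1)*exp(-x)*sin(exp(x) - exp(-x))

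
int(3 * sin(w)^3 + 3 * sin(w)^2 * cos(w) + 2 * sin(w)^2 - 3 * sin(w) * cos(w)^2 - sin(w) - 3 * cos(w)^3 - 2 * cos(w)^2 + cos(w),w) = -sin(2*w) - sqrt(2)*sin(w + pi/4)/2 + sqrt(2)*cos(3*w + pi/4)/2 + C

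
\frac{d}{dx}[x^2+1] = 2*x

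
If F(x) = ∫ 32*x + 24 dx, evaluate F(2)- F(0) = 112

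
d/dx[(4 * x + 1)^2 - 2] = 32*x + 8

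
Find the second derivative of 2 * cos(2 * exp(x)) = -4*(2*exp(x)*cos(2*exp(x)) + sin(2*exp(x)))*exp(x)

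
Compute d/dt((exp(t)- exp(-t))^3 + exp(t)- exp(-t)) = (3*exp(6*t) - 2*exp(4*t) - 2*exp(2*t) + 3)*exp(-3*t)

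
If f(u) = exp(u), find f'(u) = exp(u)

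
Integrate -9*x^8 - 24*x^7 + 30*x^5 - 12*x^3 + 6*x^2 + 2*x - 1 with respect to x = -x^9 - 3*x^8 + 5*x^6 - 3*x^4 + 2*x^3 + x^2 - x + C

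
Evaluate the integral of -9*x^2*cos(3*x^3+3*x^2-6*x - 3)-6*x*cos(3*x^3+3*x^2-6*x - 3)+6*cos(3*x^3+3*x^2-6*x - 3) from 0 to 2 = -sin(21) - sin(3)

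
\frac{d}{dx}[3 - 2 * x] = -2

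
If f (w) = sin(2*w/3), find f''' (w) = -8*cos(2*w/3)/27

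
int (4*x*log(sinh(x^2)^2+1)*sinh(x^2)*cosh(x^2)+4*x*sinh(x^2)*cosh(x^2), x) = 2*log(cosh(x^2))*cosh(x^2)^2 + C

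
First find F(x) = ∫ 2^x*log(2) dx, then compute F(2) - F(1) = 2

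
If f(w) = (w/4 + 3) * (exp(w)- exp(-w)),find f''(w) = (w*exp(2*w) - w + 14*exp(2*w) - 10)*exp(-w)/4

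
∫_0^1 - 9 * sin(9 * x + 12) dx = -cos(12) + cos(21)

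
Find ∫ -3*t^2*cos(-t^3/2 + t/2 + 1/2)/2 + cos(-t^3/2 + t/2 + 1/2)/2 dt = sin((-t^3 + t + 1)/2) + C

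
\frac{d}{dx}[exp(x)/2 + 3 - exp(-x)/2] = (exp(2*x) + 1)*exp(-x)/2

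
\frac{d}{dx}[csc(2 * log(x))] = -2*cot(2*log(x))*csc(2*log(x))/x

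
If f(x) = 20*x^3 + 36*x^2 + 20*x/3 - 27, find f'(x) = 60*x^2 + 72*x + 20/3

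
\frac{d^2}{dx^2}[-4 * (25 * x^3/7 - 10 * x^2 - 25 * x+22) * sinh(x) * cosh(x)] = -200*x^3*sinh(2*x)/7 + 80*x^2*sinh(2*x) - 600*x^2*cosh(2*x)/7 + 1100*x*sinh(2*x)/7 + 160*x*cosh(2*x) - 136*sinh(2*x) + 200*cosh(2*x)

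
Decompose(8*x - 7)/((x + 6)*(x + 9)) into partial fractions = 79/(3*(x + 9)) - 55/(3*(x + 6))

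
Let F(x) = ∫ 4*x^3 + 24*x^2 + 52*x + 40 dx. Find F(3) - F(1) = 576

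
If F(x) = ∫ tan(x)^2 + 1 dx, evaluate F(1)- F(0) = tan(1)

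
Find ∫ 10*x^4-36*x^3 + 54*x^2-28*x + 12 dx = 2*x^5 - 9*x^4 + 18*x^3 - 14*x^2 + 12*x + C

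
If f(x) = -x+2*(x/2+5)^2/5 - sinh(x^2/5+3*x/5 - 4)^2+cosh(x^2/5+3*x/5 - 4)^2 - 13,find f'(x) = x/5 + 1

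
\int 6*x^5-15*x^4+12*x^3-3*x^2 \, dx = x^6 - 3*x^5 + 3*x^4 - x^3 + C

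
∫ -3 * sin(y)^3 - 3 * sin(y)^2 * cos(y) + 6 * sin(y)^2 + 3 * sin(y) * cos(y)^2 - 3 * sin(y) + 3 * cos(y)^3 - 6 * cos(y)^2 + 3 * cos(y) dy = (sqrt(2)*sin(y + pi/4) - 1)^3 + C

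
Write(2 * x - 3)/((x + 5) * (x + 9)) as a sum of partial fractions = 21/(4*(x + 9)) - 13/(4*(x + 5))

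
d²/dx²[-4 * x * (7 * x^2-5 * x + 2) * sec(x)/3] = 4*(7*x^3/3 - 14*x^3/(3*cos(x)^2) - 14*x^2*sin(x)/cos(x) - 5*x^2/3 + 10*x^2/(3*cos(x)^2) + 20*x*sin(x)/(3*cos(x)) - 40*x/3 - 4*x/(3*cos(x)^2) - 4*sin(x)/(3*cos(x)) + 10/3)/cos(x)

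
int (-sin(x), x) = cos(x) + C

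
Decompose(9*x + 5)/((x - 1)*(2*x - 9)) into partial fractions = 13/(2*x - 9) - 2/(x - 1)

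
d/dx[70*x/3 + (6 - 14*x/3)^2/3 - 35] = 392*x/27 + 14/3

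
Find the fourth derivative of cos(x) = cos(x)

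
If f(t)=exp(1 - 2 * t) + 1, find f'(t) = -2*exp(1 - 2*t)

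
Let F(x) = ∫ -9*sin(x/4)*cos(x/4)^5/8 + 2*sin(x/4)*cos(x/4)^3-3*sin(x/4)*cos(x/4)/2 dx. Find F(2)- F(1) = -3*cos(1/4)^2 - 2*cos(1/2)^4 - 3*cos(1/4)^6/4 + 3*cos(1/2)^6/4 + 2*cos(1/4)^4 + 3*cos(1/2)^2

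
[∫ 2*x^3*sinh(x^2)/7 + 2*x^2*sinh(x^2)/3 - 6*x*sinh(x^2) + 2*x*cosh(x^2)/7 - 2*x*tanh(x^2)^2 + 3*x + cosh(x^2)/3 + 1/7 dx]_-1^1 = 2/7 + 2*cosh(1)/3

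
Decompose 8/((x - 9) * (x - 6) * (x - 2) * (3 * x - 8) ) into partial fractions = 54/(95*(3*x - 8)) - 1/(7*(x - 2)) - 1/(15*(x - 6)) + 8/(399*(x - 9))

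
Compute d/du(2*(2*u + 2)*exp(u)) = 4*u*exp(u) + 8*exp(u)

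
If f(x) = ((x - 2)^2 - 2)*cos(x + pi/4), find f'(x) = -x^2*sin(x + pi/4) + 4*x*sin(x + pi/4) + 2*x*cos(x + pi/4) - 2*sin(x + pi/4) - 4*cos(x + pi/4)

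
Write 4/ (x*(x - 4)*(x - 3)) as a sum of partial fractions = -4/(3*(x - 3)) + 1/(x - 4) + 1/(3*x)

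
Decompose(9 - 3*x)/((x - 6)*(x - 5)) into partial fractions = 6/(x - 5) - 9/(x - 6)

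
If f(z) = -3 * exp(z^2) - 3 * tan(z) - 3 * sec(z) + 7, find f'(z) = -6*z*exp(z^2) - 3*sin(z)/cos(z)^2 - 3/cos(z)^2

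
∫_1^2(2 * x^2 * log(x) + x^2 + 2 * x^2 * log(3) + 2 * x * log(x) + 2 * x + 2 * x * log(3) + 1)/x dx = -4*log(3) + 9*log(6)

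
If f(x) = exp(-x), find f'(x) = -exp(-x)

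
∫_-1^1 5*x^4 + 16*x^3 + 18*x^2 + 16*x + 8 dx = 30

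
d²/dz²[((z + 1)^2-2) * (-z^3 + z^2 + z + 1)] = -20*z^3 - 12*z^2 + 24*z + 4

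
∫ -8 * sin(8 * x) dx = cos(8*x) + C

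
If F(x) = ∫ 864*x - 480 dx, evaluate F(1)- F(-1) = -960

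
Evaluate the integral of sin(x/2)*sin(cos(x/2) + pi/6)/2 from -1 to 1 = 0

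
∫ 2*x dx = x^2 + C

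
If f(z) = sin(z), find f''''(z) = sin(z)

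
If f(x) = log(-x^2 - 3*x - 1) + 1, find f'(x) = (2*x + 3)/(x^2 + 3*x + 1)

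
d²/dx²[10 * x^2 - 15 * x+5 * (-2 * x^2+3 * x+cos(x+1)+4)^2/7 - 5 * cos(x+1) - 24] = 20*x^2*cos(x + 1)/7 + 240*x^2/7 + 80*x*sin(x + 1)/7 - 30*x*cos(x + 1)/7 - 360*x/7 - 60*sin(x + 1)/7 - 45*cos(x + 1)/7 - 10*cos(2*x + 2)/7 + 10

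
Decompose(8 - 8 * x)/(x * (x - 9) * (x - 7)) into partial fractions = 24/(7*(x - 7)) - 32/(9*(x - 9)) + 8/(63*x)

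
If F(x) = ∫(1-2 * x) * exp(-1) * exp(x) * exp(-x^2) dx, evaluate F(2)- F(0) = -exp(-1) + exp(-3)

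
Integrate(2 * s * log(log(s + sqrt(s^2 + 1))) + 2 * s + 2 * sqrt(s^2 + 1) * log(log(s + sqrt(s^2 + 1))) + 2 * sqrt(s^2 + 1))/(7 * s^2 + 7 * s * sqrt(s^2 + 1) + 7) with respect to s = 2*log(s + sqrt(s^2 + 1))*log(log(s + sqrt(s^2 + 1)))/7 + C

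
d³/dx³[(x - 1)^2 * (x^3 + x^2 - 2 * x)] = 60*x^2 - 24*x - 18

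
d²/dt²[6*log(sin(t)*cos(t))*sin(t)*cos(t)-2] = (-3*(1 - cos(4*t))*log(sin(2*t)/2) + 6*sin(t)^4 + 6*cos(t)^4 + 9*cos(4*t)/2 - 9/2)/(sin(t)*cos(t))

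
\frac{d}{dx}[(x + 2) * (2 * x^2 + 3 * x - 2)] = 6*x^2 + 14*x + 4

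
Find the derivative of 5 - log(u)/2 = -1/(2*u)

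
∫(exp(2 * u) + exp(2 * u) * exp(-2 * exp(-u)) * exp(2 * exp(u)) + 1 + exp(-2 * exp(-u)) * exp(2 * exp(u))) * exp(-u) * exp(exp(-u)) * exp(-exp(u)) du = 2*sinh(2*sinh(u)) + C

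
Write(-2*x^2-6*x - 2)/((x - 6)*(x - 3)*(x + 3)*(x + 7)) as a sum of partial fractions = 29/(260*(x + 7)) - 1/(108*(x + 3)) + 19/(90*(x - 3)) - 110/(351*(x - 6))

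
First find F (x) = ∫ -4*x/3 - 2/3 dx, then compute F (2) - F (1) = -8/3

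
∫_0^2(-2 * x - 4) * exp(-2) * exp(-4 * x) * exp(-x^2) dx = -exp(-2) + exp(-14)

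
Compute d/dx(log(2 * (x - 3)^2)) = 2/(x - 3)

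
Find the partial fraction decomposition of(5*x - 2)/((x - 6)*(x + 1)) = 1/(x + 1) + 4/(x - 6)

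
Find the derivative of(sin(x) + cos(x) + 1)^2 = 2*cos(2*x) + 2*sqrt(2)*cos(x + pi/4)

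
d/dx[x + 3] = 1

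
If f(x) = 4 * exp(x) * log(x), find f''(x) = (4*x^2*exp(x)*log(x) + 8*x*exp(x) - 4*exp(x))/x^2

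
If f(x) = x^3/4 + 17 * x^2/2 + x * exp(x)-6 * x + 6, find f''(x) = x*exp(x) + 3*x/2 + 2*exp(x) + 17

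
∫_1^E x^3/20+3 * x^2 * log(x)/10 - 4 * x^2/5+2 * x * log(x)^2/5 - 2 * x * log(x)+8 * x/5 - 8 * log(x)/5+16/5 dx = -1049/80 - exp(2) + (-2*E + exp(2)/4 + 6)^2/5 + 8*E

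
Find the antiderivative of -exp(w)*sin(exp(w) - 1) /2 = cos(exp(w) - 1)/2 + C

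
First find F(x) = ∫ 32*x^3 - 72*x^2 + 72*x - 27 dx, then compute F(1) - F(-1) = -102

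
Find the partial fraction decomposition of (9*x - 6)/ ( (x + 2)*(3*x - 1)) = -9/(7*(3*x - 1)) + 24/(7*(x + 2))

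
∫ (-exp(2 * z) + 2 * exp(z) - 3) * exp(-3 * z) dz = (exp(2*z) - exp(z) + 1)*exp(-3*z) + C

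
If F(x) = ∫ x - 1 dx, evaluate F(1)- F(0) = -1/2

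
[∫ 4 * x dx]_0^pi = 2*pi^2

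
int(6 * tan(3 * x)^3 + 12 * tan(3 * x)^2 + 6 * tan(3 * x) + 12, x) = (tan(3*x) + 2)^2 + C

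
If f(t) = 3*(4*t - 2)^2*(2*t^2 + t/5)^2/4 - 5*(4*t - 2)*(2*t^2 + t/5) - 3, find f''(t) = 1440*t^4 - 768*t^3 + 864*t^2/25 - 5712*t/25 + 806/25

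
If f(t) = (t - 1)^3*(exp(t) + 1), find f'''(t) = t^3*exp(t) + 6*t^2*exp(t) + 3*t*exp(t) - 4*exp(t) + 6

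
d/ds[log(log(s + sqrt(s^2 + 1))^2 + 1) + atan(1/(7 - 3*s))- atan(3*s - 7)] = (2*s*log(s + sqrt(s^2 + 1)) + 2*sqrt(s^2 + 1)*log(s + sqrt(s^2 + 1)))/(s^2*log(s + sqrt(s^2 + 1))^2 + s^2 + s*sqrt(s^2 + 1)*log(s + sqrt(s^2 + 1))^2 + s*sqrt(s^2 + 1) + log(s + sqrt(s^2 + 1))^2 + 1)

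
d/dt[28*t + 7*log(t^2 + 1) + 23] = (28*t^2 + 14*t + 28)/(t^2 + 1)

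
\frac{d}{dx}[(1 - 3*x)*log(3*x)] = (-3*x*log(x) - 3*x*log(3) - 3*x + 1)/x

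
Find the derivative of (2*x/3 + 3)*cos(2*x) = -4*x*sin(2*x)/3 - 6*sin(2*x) + 2*cos(2*x)/3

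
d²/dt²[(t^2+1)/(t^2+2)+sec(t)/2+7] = (-t^6/cos(t) + 2*t^6/cos(t)^3 - 6*t^4/cos(t) + 12*t^4/cos(t)^3 - 12*t^2 - 12*t^2/cos(t) + 24*t^2/cos(t)^3 + 8 - 8/cos(t) + 16/cos(t)^3)/(2*t^6 + 12*t^4 + 24*t^2 + 16)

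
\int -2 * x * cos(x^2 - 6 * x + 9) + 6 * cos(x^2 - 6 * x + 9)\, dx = -sin((x - 3)^2) + C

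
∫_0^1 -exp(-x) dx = -1 + exp(-1)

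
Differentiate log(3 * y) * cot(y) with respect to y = (-y*log(y)/sin(y)^2 - y*log(3)/sin(y)^2 + 1/tan(y))/y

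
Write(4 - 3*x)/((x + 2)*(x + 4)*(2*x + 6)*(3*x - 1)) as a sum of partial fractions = 81/(1820*(3*x - 1)) - 4/(13*(x + 4)) + 13/(20*(x + 3)) - 5/(14*(x + 2))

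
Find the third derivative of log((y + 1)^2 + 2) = (4*y^3 + 12*y^2 - 12*y - 20)/(y^6 + 6*y^5 + 21*y^4 + 44*y^3 + 63*y^2 + 54*y + 27)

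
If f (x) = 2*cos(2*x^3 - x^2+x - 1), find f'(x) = 2*(-6*x^2 + 2*x - 1)*sin(2*x^3 - x^2 + x - 1)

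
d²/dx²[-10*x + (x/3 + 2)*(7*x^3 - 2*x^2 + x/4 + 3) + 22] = 28*x^2 + 80*x - 47/6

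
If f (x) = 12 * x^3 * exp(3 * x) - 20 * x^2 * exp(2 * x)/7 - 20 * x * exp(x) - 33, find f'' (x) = 108*x^3*exp(3*x) + 216*x^2*exp(3*x) - 80*x^2*exp(2*x)/7 + 72*x*exp(3*x) - 160*x*exp(2*x)/7 - 20*x*exp(x) - 40*exp(2*x)/7 - 40*exp(x)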